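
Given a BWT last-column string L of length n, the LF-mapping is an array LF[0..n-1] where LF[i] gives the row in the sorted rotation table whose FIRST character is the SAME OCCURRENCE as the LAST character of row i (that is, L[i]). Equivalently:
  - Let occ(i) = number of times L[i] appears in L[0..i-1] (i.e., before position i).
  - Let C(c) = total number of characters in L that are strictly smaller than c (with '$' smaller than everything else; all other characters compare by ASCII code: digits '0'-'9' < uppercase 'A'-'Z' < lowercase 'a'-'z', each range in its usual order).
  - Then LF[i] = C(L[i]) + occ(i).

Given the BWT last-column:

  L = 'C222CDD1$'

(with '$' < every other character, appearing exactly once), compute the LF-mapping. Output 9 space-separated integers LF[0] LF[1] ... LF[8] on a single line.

Answer: 5 2 3 4 6 7 8 1 0

Derivation:
Char counts: '$':1, '1':1, '2':3, 'C':2, 'D':2
C (first-col start): C('$')=0, C('1')=1, C('2')=2, C('C')=5, C('D')=7
L[0]='C': occ=0, LF[0]=C('C')+0=5+0=5
L[1]='2': occ=0, LF[1]=C('2')+0=2+0=2
L[2]='2': occ=1, LF[2]=C('2')+1=2+1=3
L[3]='2': occ=2, LF[3]=C('2')+2=2+2=4
L[4]='C': occ=1, LF[4]=C('C')+1=5+1=6
L[5]='D': occ=0, LF[5]=C('D')+0=7+0=7
L[6]='D': occ=1, LF[6]=C('D')+1=7+1=8
L[7]='1': occ=0, LF[7]=C('1')+0=1+0=1
L[8]='$': occ=0, LF[8]=C('$')+0=0+0=0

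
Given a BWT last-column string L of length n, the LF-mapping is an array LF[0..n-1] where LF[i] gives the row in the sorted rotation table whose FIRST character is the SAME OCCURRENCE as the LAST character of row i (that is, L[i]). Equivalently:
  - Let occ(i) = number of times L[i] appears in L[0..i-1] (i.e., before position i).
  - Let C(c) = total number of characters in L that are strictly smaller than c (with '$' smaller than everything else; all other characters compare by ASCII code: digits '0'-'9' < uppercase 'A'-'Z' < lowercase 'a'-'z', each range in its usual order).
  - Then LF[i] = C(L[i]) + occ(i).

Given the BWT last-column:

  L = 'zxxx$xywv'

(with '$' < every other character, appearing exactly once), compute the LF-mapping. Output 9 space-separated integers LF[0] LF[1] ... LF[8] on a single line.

Answer: 8 3 4 5 0 6 7 2 1

Derivation:
Char counts: '$':1, 'v':1, 'w':1, 'x':4, 'y':1, 'z':1
C (first-col start): C('$')=0, C('v')=1, C('w')=2, C('x')=3, C('y')=7, C('z')=8
L[0]='z': occ=0, LF[0]=C('z')+0=8+0=8
L[1]='x': occ=0, LF[1]=C('x')+0=3+0=3
L[2]='x': occ=1, LF[2]=C('x')+1=3+1=4
L[3]='x': occ=2, LF[3]=C('x')+2=3+2=5
L[4]='$': occ=0, LF[4]=C('$')+0=0+0=0
L[5]='x': occ=3, LF[5]=C('x')+3=3+3=6
L[6]='y': occ=0, LF[6]=C('y')+0=7+0=7
L[7]='w': occ=0, LF[7]=C('w')+0=2+0=2
L[8]='v': occ=0, LF[8]=C('v')+0=1+0=1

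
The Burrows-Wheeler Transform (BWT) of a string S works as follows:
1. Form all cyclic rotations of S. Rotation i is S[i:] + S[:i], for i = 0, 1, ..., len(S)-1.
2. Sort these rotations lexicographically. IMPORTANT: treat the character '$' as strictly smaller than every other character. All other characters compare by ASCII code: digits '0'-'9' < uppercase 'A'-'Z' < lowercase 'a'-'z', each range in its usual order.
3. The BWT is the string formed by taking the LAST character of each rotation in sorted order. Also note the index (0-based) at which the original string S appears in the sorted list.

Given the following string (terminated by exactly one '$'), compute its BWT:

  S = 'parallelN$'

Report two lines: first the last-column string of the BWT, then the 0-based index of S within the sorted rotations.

All 10 rotations (rotation i = S[i:]+S[:i]):
  rot[0] = parallelN$
  rot[1] = arallelN$p
  rot[2] = rallelN$pa
  rot[3] = allelN$par
  rot[4] = llelN$para
  rot[5] = lelN$paral
  rot[6] = elN$parall
  rot[7] = lN$paralle
  rot[8] = N$parallel
  rot[9] = $parallelN
Sorted (with $ < everything):
  sorted[0] = $parallelN  (last char: 'N')
  sorted[1] = N$parallel  (last char: 'l')
  sorted[2] = allelN$par  (last char: 'r')
  sorted[3] = arallelN$p  (last char: 'p')
  sorted[4] = elN$parall  (last char: 'l')
  sorted[5] = lN$paralle  (last char: 'e')
  sorted[6] = lelN$paral  (last char: 'l')
  sorted[7] = llelN$para  (last char: 'a')
  sorted[8] = parallelN$  (last char: '$')
  sorted[9] = rallelN$pa  (last char: 'a')
Last column: Nlrplela$a
Original string S is at sorted index 8

Answer: Nlrplela$a
8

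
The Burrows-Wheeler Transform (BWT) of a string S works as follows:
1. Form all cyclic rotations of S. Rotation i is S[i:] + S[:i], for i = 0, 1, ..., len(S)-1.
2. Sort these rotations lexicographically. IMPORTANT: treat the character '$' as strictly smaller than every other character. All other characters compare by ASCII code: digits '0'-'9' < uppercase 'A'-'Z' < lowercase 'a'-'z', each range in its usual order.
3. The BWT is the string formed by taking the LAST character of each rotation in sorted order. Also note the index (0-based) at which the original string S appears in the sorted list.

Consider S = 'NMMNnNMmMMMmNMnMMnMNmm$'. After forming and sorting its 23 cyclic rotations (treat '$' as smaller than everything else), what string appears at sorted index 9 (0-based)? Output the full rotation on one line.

All 23 rotations (rotation i = S[i:]+S[:i]):
  rot[0] = NMMNnNMmMMMmNMnMMnMNmm$
  rot[1] = MMNnNMmMMMmNMnMMnMNmm$N
  rot[2] = MNnNMmMMMmNMnMMnMNmm$NM
  rot[3] = NnNMmMMMmNMnMMnMNmm$NMM
  rot[4] = nNMmMMMmNMnMMnMNmm$NMMN
  rot[5] = NMmMMMmNMnMMnMNmm$NMMNn
  rot[6] = MmMMMmNMnMMnMNmm$NMMNnN
  rot[7] = mMMMmNMnMMnMNmm$NMMNnNM
  rot[8] = MMMmNMnMMnMNmm$NMMNnNMm
  rot[9] = MMmNMnMMnMNmm$NMMNnNMmM
  rot[10] = MmNMnMMnMNmm$NMMNnNMmMM
  rot[11] = mNMnMMnMNmm$NMMNnNMmMMM
  rot[12] = NMnMMnMNmm$NMMNnNMmMMMm
  rot[13] = MnMMnMNmm$NMMNnNMmMMMmN
  rot[14] = nMMnMNmm$NMMNnNMmMMMmNM
  rot[15] = MMnMNmm$NMMNnNMmMMMmNMn
  rot[16] = MnMNmm$NMMNnNMmMMMmNMnM
  rot[17] = nMNmm$NMMNnNMmMMMmNMnMM
  rot[18] = MNmm$NMMNnNMmMMMmNMnMMn
  rot[19] = Nmm$NMMNnNMmMMMmNMnMMnM
  rot[20] = mm$NMMNnNMmMMMmNMnMMnMN
  rot[21] = m$NMMNnNMmMMMmNMnMMnMNm
  rot[22] = $NMMNnNMmMMMmNMnMMnMNmm
Sorted (with $ < everything):
  sorted[0] = $NMMNnNMmMMMmNMnMMnMNmm
  sorted[1] = MMMmNMnMMnMNmm$NMMNnNMm
  sorted[2] = MMNnNMmMMMmNMnMMnMNmm$N
  sorted[3] = MMmNMnMMnMNmm$NMMNnNMmM
  sorted[4] = MMnMNmm$NMMNnNMmMMMmNMn
  sorted[5] = MNmm$NMMNnNMmMMMmNMnMMn
  sorted[6] = MNnNMmMMMmNMnMMnMNmm$NM
  sorted[7] = MmMMMmNMnMMnMNmm$NMMNnN
  sorted[8] = MmNMnMMnMNmm$NMMNnNMmMM
  sorted[9] = MnMMnMNmm$NMMNnNMmMMMmN
  sorted[10] = MnMNmm$NMMNnNMmMMMmNMnM
  sorted[11] = NMMNnNMmMMMmNMnMMnMNmm$
  sorted[12] = NMmMMMmNMnMMnMNmm$NMMNn
  sorted[13] = NMnMMnMNmm$NMMNnNMmMMMm
  sorted[14] = Nmm$NMMNnNMmMMMmNMnMMnM
  sorted[15] = NnNMmMMMmNMnMMnMNmm$NMM
  sorted[16] = m$NMMNnNMmMMMmNMnMMnMNm
  sorted[17] = mMMMmNMnMMnMNmm$NMMNnNM
  sorted[18] = mNMnMMnMNmm$NMMNnNMmMMM
  sorted[19] = mm$NMMNnNMmMMMmNMnMMnMN
  sorted[20] = nMMnMNmm$NMMNnNMmMMMmNM
  sorted[21] = nMNmm$NMMNnNMmMMMmNMnMM
  sorted[22] = nNMmMMMmNMnMMnMNmm$NMMN
sorted[9] = MnMMnMNmm$NMMNnNMmMMMmN

Answer: MnMMnMNmm$NMMNnNMmMMMmN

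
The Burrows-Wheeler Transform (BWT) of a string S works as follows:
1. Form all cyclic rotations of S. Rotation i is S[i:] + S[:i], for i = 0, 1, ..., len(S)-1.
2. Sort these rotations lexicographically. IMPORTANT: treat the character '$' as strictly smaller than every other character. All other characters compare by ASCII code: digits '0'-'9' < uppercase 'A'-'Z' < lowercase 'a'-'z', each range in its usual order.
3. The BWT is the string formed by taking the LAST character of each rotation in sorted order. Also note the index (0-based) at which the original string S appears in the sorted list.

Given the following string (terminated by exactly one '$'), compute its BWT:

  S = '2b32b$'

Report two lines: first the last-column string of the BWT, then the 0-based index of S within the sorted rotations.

Answer: b3$b22
2

Derivation:
All 6 rotations (rotation i = S[i:]+S[:i]):
  rot[0] = 2b32b$
  rot[1] = b32b$2
  rot[2] = 32b$2b
  rot[3] = 2b$2b3
  rot[4] = b$2b32
  rot[5] = $2b32b
Sorted (with $ < everything):
  sorted[0] = $2b32b  (last char: 'b')
  sorted[1] = 2b$2b3  (last char: '3')
  sorted[2] = 2b32b$  (last char: '$')
  sorted[3] = 32b$2b  (last char: 'b')
  sorted[4] = b$2b32  (last char: '2')
  sorted[5] = b32b$2  (last char: '2')
Last column: b3$b22
Original string S is at sorted index 2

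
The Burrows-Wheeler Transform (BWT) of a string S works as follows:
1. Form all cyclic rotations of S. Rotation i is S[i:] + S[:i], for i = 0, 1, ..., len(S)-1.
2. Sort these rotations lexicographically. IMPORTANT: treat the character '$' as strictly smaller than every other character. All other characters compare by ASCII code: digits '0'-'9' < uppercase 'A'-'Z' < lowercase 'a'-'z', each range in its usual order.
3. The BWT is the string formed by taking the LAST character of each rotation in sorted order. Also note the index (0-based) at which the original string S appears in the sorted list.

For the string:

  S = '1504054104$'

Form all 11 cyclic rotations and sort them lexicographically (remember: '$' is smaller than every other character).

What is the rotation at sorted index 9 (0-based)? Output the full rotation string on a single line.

Answer: 504054104$1

Derivation:
All 11 rotations (rotation i = S[i:]+S[:i]):
  rot[0] = 1504054104$
  rot[1] = 504054104$1
  rot[2] = 04054104$15
  rot[3] = 4054104$150
  rot[4] = 054104$1504
  rot[5] = 54104$15040
  rot[6] = 4104$150405
  rot[7] = 104$1504054
  rot[8] = 04$15040541
  rot[9] = 4$150405410
  rot[10] = $1504054104
Sorted (with $ < everything):
  sorted[0] = $1504054104
  sorted[1] = 04$15040541
  sorted[2] = 04054104$15
  sorted[3] = 054104$1504
  sorted[4] = 104$1504054
  sorted[5] = 1504054104$
  sorted[6] = 4$150405410
  sorted[7] = 4054104$150
  sorted[8] = 4104$150405
  sorted[9] = 504054104$1
  sorted[10] = 54104$15040
sorted[9] = 504054104$1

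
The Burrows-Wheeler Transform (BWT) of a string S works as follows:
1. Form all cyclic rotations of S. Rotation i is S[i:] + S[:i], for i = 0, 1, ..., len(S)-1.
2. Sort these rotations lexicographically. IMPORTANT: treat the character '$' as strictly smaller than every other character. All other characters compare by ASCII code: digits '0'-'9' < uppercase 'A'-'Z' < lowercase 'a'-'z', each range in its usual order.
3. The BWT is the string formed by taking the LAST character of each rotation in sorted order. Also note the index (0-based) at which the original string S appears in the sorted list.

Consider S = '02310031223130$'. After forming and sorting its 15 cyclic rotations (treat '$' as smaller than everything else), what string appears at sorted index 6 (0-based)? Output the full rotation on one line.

All 15 rotations (rotation i = S[i:]+S[:i]):
  rot[0] = 02310031223130$
  rot[1] = 2310031223130$0
  rot[2] = 310031223130$02
  rot[3] = 10031223130$023
  rot[4] = 0031223130$0231
  rot[5] = 031223130$02310
  rot[6] = 31223130$023100
  rot[7] = 1223130$0231003
  rot[8] = 223130$02310031
  rot[9] = 23130$023100312
  rot[10] = 3130$0231003122
  rot[11] = 130$02310031223
  rot[12] = 30$023100312231
  rot[13] = 0$0231003122313
  rot[14] = $02310031223130
Sorted (with $ < everything):
  sorted[0] = $02310031223130
  sorted[1] = 0$0231003122313
  sorted[2] = 0031223130$0231
  sorted[3] = 02310031223130$
  sorted[4] = 031223130$02310
  sorted[5] = 10031223130$023
  sorted[6] = 1223130$0231003
  sorted[7] = 130$02310031223
  sorted[8] = 223130$02310031
  sorted[9] = 2310031223130$0
  sorted[10] = 23130$023100312
  sorted[11] = 30$023100312231
  sorted[12] = 310031223130$02
  sorted[13] = 31223130$023100
  sorted[14] = 3130$0231003122
sorted[6] = 1223130$0231003

Answer: 1223130$0231003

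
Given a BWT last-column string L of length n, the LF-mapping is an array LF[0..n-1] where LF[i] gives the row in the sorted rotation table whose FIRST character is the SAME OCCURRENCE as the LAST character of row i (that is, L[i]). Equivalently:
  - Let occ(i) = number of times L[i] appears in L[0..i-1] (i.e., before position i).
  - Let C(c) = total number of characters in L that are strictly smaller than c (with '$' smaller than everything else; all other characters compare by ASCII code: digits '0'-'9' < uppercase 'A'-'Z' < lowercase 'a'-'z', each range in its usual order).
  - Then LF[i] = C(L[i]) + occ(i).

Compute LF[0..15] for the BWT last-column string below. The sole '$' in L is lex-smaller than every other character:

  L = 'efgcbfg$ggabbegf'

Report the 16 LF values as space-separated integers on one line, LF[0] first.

Char counts: '$':1, 'a':1, 'b':3, 'c':1, 'e':2, 'f':3, 'g':5
C (first-col start): C('$')=0, C('a')=1, C('b')=2, C('c')=5, C('e')=6, C('f')=8, C('g')=11
L[0]='e': occ=0, LF[0]=C('e')+0=6+0=6
L[1]='f': occ=0, LF[1]=C('f')+0=8+0=8
L[2]='g': occ=0, LF[2]=C('g')+0=11+0=11
L[3]='c': occ=0, LF[3]=C('c')+0=5+0=5
L[4]='b': occ=0, LF[4]=C('b')+0=2+0=2
L[5]='f': occ=1, LF[5]=C('f')+1=8+1=9
L[6]='g': occ=1, LF[6]=C('g')+1=11+1=12
L[7]='$': occ=0, LF[7]=C('$')+0=0+0=0
L[8]='g': occ=2, LF[8]=C('g')+2=11+2=13
L[9]='g': occ=3, LF[9]=C('g')+3=11+3=14
L[10]='a': occ=0, LF[10]=C('a')+0=1+0=1
L[11]='b': occ=1, LF[11]=C('b')+1=2+1=3
L[12]='b': occ=2, LF[12]=C('b')+2=2+2=4
L[13]='e': occ=1, LF[13]=C('e')+1=6+1=7
L[14]='g': occ=4, LF[14]=C('g')+4=11+4=15
L[15]='f': occ=2, LF[15]=C('f')+2=8+2=10

Answer: 6 8 11 5 2 9 12 0 13 14 1 3 4 7 15 10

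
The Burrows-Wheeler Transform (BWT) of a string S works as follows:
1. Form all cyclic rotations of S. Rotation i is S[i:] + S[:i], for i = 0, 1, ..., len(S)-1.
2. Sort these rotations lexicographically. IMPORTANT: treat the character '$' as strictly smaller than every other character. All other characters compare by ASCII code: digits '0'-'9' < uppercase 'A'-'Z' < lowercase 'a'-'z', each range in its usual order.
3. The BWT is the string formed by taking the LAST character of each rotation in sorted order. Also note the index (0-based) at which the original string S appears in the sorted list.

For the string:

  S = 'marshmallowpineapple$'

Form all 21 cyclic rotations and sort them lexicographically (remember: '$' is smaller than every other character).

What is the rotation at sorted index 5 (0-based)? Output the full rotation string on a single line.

All 21 rotations (rotation i = S[i:]+S[:i]):
  rot[0] = marshmallowpineapple$
  rot[1] = arshmallowpineapple$m
  rot[2] = rshmallowpineapple$ma
  rot[3] = shmallowpineapple$mar
  rot[4] = hmallowpineapple$mars
  rot[5] = mallowpineapple$marsh
  rot[6] = allowpineapple$marshm
  rot[7] = llowpineapple$marshma
  rot[8] = lowpineapple$marshmal
  rot[9] = owpineapple$marshmall
  rot[10] = wpineapple$marshmallo
  rot[11] = pineapple$marshmallow
  rot[12] = ineapple$marshmallowp
  rot[13] = neapple$marshmallowpi
  rot[14] = eapple$marshmallowpin
  rot[15] = apple$marshmallowpine
  rot[16] = pple$marshmallowpinea
  rot[17] = ple$marshmallowpineap
  rot[18] = le$marshmallowpineapp
  rot[19] = e$marshmallowpineappl
  rot[20] = $marshmallowpineapple
Sorted (with $ < everything):
  sorted[0] = $marshmallowpineapple
  sorted[1] = allowpineapple$marshm
  sorted[2] = apple$marshmallowpine
  sorted[3] = arshmallowpineapple$m
  sorted[4] = e$marshmallowpineappl
  sorted[5] = eapple$marshmallowpin
  sorted[6] = hmallowpineapple$mars
  sorted[7] = ineapple$marshmallowp
  sorted[8] = le$marshmallowpineapp
  sorted[9] = llowpineapple$marshma
  sorted[10] = lowpineapple$marshmal
  sorted[11] = mallowpineapple$marsh
  sorted[12] = marshmallowpineapple$
  sorted[13] = neapple$marshmallowpi
  sorted[14] = owpineapple$marshmall
  sorted[15] = pineapple$marshmallow
  sorted[16] = ple$marshmallowpineap
  sorted[17] = pple$marshmallowpinea
  sorted[18] = rshmallowpineapple$ma
  sorted[19] = shmallowpineapple$mar
  sorted[20] = wpineapple$marshmallo
sorted[5] = eapple$marshmallowpin

Answer: eapple$marshmallowpin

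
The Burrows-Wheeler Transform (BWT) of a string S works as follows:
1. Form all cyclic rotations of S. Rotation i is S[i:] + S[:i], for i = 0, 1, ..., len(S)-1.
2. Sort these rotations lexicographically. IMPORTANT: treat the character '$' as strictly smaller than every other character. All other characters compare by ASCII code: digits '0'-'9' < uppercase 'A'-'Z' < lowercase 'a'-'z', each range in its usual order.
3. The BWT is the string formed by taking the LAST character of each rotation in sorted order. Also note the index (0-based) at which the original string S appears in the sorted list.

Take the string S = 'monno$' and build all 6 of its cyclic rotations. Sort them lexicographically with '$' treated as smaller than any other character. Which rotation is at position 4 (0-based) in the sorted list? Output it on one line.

Answer: o$monn

Derivation:
All 6 rotations (rotation i = S[i:]+S[:i]):
  rot[0] = monno$
  rot[1] = onno$m
  rot[2] = nno$mo
  rot[3] = no$mon
  rot[4] = o$monn
  rot[5] = $monno
Sorted (with $ < everything):
  sorted[0] = $monno
  sorted[1] = monno$
  sorted[2] = nno$mo
  sorted[3] = no$mon
  sorted[4] = o$monn
  sorted[5] = onno$m
sorted[4] = o$monn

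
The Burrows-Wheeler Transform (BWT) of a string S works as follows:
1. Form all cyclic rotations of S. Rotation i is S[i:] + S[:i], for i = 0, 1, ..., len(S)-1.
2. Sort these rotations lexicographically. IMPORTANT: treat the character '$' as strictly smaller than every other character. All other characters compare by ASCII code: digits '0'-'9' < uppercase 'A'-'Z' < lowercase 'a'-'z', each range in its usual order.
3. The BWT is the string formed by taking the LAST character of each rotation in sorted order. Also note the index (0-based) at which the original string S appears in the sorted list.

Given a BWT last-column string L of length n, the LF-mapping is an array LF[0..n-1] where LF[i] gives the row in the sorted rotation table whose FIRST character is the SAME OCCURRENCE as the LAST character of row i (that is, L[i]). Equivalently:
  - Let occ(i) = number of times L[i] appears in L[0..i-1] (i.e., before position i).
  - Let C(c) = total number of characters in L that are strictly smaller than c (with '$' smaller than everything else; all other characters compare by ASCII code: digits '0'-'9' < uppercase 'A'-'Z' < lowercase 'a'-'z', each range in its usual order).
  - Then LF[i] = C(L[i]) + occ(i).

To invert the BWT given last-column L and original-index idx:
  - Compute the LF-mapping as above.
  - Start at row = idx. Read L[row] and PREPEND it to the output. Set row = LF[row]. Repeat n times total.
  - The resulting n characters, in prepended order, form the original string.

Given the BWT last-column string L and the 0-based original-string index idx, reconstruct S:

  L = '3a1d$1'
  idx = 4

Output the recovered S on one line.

LF mapping: 3 4 1 5 0 2
Walk LF starting at row 4, prepending L[row]:
  step 1: row=4, L[4]='$', prepend. Next row=LF[4]=0
  step 2: row=0, L[0]='3', prepend. Next row=LF[0]=3
  step 3: row=3, L[3]='d', prepend. Next row=LF[3]=5
  step 4: row=5, L[5]='1', prepend. Next row=LF[5]=2
  step 5: row=2, L[2]='1', prepend. Next row=LF[2]=1
  step 6: row=1, L[1]='a', prepend. Next row=LF[1]=4
Reversed output: a11d3$

Answer: a11d3$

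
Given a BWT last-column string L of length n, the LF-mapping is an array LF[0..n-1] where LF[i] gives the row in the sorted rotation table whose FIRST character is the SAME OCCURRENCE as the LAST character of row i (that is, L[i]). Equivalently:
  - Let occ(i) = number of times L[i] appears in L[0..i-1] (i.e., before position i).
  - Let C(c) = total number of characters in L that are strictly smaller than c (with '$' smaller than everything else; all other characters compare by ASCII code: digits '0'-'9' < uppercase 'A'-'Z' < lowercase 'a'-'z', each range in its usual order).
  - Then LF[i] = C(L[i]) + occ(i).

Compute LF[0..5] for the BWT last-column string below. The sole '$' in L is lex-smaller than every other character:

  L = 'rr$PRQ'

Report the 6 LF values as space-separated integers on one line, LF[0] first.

Answer: 4 5 0 1 3 2

Derivation:
Char counts: '$':1, 'P':1, 'Q':1, 'R':1, 'r':2
C (first-col start): C('$')=0, C('P')=1, C('Q')=2, C('R')=3, C('r')=4
L[0]='r': occ=0, LF[0]=C('r')+0=4+0=4
L[1]='r': occ=1, LF[1]=C('r')+1=4+1=5
L[2]='$': occ=0, LF[2]=C('$')+0=0+0=0
L[3]='P': occ=0, LF[3]=C('P')+0=1+0=1
L[4]='R': occ=0, LF[4]=C('R')+0=3+0=3
L[5]='Q': occ=0, LF[5]=C('Q')+0=2+0=2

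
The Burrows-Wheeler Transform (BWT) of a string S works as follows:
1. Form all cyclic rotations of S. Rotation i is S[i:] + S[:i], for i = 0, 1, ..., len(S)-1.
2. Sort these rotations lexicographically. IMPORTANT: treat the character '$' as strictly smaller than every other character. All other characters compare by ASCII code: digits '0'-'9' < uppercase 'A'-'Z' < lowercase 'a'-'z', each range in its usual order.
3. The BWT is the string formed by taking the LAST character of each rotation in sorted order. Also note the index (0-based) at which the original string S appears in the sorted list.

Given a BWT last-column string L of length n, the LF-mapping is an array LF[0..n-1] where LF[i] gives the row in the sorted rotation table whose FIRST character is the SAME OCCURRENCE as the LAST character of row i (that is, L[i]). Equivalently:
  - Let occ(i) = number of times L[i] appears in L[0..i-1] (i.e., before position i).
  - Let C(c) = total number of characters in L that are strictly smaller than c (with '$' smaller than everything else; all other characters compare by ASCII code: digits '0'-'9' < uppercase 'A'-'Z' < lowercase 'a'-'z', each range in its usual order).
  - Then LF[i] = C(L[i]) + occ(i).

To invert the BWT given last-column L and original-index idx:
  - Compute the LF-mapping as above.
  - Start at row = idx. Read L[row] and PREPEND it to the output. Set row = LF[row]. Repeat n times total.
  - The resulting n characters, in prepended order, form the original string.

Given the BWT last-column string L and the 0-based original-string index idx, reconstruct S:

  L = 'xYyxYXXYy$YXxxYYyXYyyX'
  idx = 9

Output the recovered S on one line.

Answer: YYxXYxYyYYXyXYXXyyyxx$

Derivation:
LF mapping: 13 6 17 14 7 1 2 8 18 0 9 3 15 16 10 11 19 4 12 20 21 5
Walk LF starting at row 9, prepending L[row]:
  step 1: row=9, L[9]='$', prepend. Next row=LF[9]=0
  step 2: row=0, L[0]='x', prepend. Next row=LF[0]=13
  step 3: row=13, L[13]='x', prepend. Next row=LF[13]=16
  step 4: row=16, L[16]='y', prepend. Next row=LF[16]=19
  step 5: row=19, L[19]='y', prepend. Next row=LF[19]=20
  step 6: row=20, L[20]='y', prepend. Next row=LF[20]=21
  step 7: row=21, L[21]='X', prepend. Next row=LF[21]=5
  step 8: row=5, L[5]='X', prepend. Next row=LF[5]=1
  step 9: row=1, L[1]='Y', prepend. Next row=LF[1]=6
  step 10: row=6, L[6]='X', prepend. Next row=LF[6]=2
  step 11: row=2, L[2]='y', prepend. Next row=LF[2]=17
  step 12: row=17, L[17]='X', prepend. Next row=LF[17]=4
  step 13: row=4, L[4]='Y', prepend. Next row=LF[4]=7
  step 14: row=7, L[7]='Y', prepend. Next row=LF[7]=8
  step 15: row=8, L[8]='y', prepend. Next row=LF[8]=18
  step 16: row=18, L[18]='Y', prepend. Next row=LF[18]=12
  step 17: row=12, L[12]='x', prepend. Next row=LF[12]=15
  step 18: row=15, L[15]='Y', prepend. Next row=LF[15]=11
  step 19: row=11, L[11]='X', prepend. Next row=LF[11]=3
  step 20: row=3, L[3]='x', prepend. Next row=LF[3]=14
  step 21: row=14, L[14]='Y', prepend. Next row=LF[14]=10
  step 22: row=10, L[10]='Y', prepend. Next row=LF[10]=9
Reversed output: YYxXYxYyYYXyXYXXyyyxx$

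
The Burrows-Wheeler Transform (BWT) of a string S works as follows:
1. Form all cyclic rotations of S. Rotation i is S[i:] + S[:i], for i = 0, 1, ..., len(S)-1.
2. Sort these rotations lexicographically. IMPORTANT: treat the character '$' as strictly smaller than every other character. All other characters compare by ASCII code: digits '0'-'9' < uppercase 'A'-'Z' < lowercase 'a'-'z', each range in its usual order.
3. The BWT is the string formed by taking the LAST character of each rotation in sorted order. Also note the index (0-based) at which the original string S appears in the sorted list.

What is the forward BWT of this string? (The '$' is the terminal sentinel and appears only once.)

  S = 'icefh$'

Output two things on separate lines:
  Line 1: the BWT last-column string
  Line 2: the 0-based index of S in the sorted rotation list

All 6 rotations (rotation i = S[i:]+S[:i]):
  rot[0] = icefh$
  rot[1] = cefh$i
  rot[2] = efh$ic
  rot[3] = fh$ice
  rot[4] = h$icef
  rot[5] = $icefh
Sorted (with $ < everything):
  sorted[0] = $icefh  (last char: 'h')
  sorted[1] = cefh$i  (last char: 'i')
  sorted[2] = efh$ic  (last char: 'c')
  sorted[3] = fh$ice  (last char: 'e')
  sorted[4] = h$icef  (last char: 'f')
  sorted[5] = icefh$  (last char: '$')
Last column: hicef$
Original string S is at sorted index 5

Answer: hicef$
5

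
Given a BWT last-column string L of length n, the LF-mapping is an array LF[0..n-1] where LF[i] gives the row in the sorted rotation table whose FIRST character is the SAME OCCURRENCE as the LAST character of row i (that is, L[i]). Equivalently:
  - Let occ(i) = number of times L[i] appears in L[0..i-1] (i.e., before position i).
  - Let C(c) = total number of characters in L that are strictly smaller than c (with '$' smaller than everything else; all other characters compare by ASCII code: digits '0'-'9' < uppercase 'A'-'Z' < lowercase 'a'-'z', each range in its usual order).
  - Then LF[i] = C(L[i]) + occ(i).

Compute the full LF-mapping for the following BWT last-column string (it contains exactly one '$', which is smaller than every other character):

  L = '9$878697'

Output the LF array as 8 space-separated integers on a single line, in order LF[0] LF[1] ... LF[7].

Char counts: '$':1, '6':1, '7':2, '8':2, '9':2
C (first-col start): C('$')=0, C('6')=1, C('7')=2, C('8')=4, C('9')=6
L[0]='9': occ=0, LF[0]=C('9')+0=6+0=6
L[1]='$': occ=0, LF[1]=C('$')+0=0+0=0
L[2]='8': occ=0, LF[2]=C('8')+0=4+0=4
L[3]='7': occ=0, LF[3]=C('7')+0=2+0=2
L[4]='8': occ=1, LF[4]=C('8')+1=4+1=5
L[5]='6': occ=0, LF[5]=C('6')+0=1+0=1
L[6]='9': occ=1, LF[6]=C('9')+1=6+1=7
L[7]='7': occ=1, LF[7]=C('7')+1=2+1=3

Answer: 6 0 4 2 5 1 7 3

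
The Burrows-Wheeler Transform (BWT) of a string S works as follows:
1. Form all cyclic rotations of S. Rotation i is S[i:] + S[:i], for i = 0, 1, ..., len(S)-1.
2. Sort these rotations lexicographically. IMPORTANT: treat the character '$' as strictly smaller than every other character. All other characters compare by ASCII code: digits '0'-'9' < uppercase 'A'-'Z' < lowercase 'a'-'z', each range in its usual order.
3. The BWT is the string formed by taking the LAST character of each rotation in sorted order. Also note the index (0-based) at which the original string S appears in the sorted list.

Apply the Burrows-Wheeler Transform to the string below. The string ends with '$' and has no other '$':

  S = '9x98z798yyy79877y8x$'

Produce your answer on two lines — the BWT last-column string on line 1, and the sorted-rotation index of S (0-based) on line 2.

Answer: x8yz79y9977x$89y7y88
12

Derivation:
All 20 rotations (rotation i = S[i:]+S[:i]):
  rot[0] = 9x98z798yyy79877y8x$
  rot[1] = x98z798yyy79877y8x$9
  rot[2] = 98z798yyy79877y8x$9x
  rot[3] = 8z798yyy79877y8x$9x9
  rot[4] = z798yyy79877y8x$9x98
  rot[5] = 798yyy79877y8x$9x98z
  rot[6] = 98yyy79877y8x$9x98z7
  rot[7] = 8yyy79877y8x$9x98z79
  rot[8] = yyy79877y8x$9x98z798
  rot[9] = yy79877y8x$9x98z798y
  rot[10] = y79877y8x$9x98z798yy
  rot[11] = 79877y8x$9x98z798yyy
  rot[12] = 9877y8x$9x98z798yyy7
  rot[13] = 877y8x$9x98z798yyy79
  rot[14] = 77y8x$9x98z798yyy798
  rot[15] = 7y8x$9x98z798yyy7987
  rot[16] = y8x$9x98z798yyy79877
  rot[17] = 8x$9x98z798yyy79877y
  rot[18] = x$9x98z798yyy79877y8
  rot[19] = $9x98z798yyy79877y8x
Sorted (with $ < everything):
  sorted[0] = $9x98z798yyy79877y8x  (last char: 'x')
  sorted[1] = 77y8x$9x98z798yyy798  (last char: '8')
  sorted[2] = 79877y8x$9x98z798yyy  (last char: 'y')
  sorted[3] = 798yyy79877y8x$9x98z  (last char: 'z')
  sorted[4] = 7y8x$9x98z798yyy7987  (last char: '7')
  sorted[5] = 877y8x$9x98z798yyy79  (last char: '9')
  sorted[6] = 8x$9x98z798yyy79877y  (last char: 'y')
  sorted[7] = 8yyy79877y8x$9x98z79  (last char: '9')
  sorted[8] = 8z798yyy79877y8x$9x9  (last char: '9')
  sorted[9] = 9877y8x$9x98z798yyy7  (last char: '7')
  sorted[10] = 98yyy79877y8x$9x98z7  (last char: '7')
  sorted[11] = 98z798yyy79877y8x$9x  (last char: 'x')
  sorted[12] = 9x98z798yyy79877y8x$  (last char: '$')
  sorted[13] = x$9x98z798yyy79877y8  (last char: '8')
  sorted[14] = x98z798yyy79877y8x$9  (last char: '9')
  sorted[15] = y79877y8x$9x98z798yy  (last char: 'y')
  sorted[16] = y8x$9x98z798yyy79877  (last char: '7')
  sorted[17] = yy79877y8x$9x98z798y  (last char: 'y')
  sorted[18] = yyy79877y8x$9x98z798  (last char: '8')
  sorted[19] = z798yyy79877y8x$9x98  (last char: '8')
Last column: x8yz79y9977x$89y7y88
Original string S is at sorted index 12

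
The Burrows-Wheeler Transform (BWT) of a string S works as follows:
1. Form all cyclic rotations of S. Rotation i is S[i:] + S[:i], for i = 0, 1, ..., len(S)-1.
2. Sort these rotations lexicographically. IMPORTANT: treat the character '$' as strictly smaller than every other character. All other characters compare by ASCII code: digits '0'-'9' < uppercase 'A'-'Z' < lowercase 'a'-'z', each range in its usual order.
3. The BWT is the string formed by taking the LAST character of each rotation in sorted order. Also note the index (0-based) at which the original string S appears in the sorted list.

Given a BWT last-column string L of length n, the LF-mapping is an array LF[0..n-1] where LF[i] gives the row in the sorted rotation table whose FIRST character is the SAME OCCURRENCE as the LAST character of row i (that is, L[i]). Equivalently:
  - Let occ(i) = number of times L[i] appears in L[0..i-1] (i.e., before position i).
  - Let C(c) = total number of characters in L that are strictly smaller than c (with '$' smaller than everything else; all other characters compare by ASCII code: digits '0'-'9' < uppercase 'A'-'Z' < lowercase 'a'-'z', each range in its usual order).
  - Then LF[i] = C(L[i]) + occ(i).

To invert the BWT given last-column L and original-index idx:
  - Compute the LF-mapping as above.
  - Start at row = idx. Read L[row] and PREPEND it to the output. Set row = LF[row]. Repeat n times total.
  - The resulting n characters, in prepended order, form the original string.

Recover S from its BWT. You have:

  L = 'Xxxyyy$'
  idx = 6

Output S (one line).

Answer: yyyxxX$

Derivation:
LF mapping: 1 2 3 4 5 6 0
Walk LF starting at row 6, prepending L[row]:
  step 1: row=6, L[6]='$', prepend. Next row=LF[6]=0
  step 2: row=0, L[0]='X', prepend. Next row=LF[0]=1
  step 3: row=1, L[1]='x', prepend. Next row=LF[1]=2
  step 4: row=2, L[2]='x', prepend. Next row=LF[2]=3
  step 5: row=3, L[3]='y', prepend. Next row=LF[3]=4
  step 6: row=4, L[4]='y', prepend. Next row=LF[4]=5
  step 7: row=5, L[5]='y', prepend. Next row=LF[5]=6
Reversed output: yyyxxX$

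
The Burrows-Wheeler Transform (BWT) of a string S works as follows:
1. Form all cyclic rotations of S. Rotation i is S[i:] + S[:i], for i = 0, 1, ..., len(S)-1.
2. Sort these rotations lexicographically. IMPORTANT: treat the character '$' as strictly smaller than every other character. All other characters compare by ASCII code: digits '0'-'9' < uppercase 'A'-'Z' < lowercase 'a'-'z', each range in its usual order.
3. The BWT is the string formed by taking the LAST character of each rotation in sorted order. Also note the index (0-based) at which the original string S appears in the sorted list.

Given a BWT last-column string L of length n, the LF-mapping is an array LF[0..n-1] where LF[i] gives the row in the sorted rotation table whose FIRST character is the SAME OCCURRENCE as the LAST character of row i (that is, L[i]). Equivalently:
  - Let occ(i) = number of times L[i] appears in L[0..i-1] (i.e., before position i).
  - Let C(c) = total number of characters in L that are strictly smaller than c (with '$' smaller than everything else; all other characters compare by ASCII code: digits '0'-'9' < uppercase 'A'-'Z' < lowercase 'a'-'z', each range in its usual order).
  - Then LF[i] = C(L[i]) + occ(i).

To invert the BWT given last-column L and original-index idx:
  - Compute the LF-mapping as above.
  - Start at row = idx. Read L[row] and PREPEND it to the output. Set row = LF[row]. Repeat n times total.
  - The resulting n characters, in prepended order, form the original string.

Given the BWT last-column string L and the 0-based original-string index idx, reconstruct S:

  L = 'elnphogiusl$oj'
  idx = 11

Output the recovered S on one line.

LF mapping: 1 6 8 11 3 9 2 4 13 12 7 0 10 5
Walk LF starting at row 11, prepending L[row]:
  step 1: row=11, L[11]='$', prepend. Next row=LF[11]=0
  step 2: row=0, L[0]='e', prepend. Next row=LF[0]=1
  step 3: row=1, L[1]='l', prepend. Next row=LF[1]=6
  step 4: row=6, L[6]='g', prepend. Next row=LF[6]=2
  step 5: row=2, L[2]='n', prepend. Next row=LF[2]=8
  step 6: row=8, L[8]='u', prepend. Next row=LF[8]=13
  step 7: row=13, L[13]='j', prepend. Next row=LF[13]=5
  step 8: row=5, L[5]='o', prepend. Next row=LF[5]=9
  step 9: row=9, L[9]='s', prepend. Next row=LF[9]=12
  step 10: row=12, L[12]='o', prepend. Next row=LF[12]=10
  step 11: row=10, L[10]='l', prepend. Next row=LF[10]=7
  step 12: row=7, L[7]='i', prepend. Next row=LF[7]=4
  step 13: row=4, L[4]='h', prepend. Next row=LF[4]=3
  step 14: row=3, L[3]='p', prepend. Next row=LF[3]=11
Reversed output: philosojungle$

Answer: philosojungle$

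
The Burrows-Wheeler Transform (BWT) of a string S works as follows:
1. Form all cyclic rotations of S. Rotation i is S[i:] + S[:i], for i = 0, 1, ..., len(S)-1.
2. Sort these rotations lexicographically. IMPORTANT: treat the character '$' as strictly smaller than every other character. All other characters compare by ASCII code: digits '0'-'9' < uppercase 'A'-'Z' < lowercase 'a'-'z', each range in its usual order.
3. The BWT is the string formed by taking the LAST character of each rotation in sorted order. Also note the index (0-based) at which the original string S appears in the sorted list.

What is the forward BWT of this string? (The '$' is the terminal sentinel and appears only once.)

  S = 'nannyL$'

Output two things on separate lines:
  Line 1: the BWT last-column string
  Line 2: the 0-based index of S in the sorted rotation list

All 7 rotations (rotation i = S[i:]+S[:i]):
  rot[0] = nannyL$
  rot[1] = annyL$n
  rot[2] = nnyL$na
  rot[3] = nyL$nan
  rot[4] = yL$nann
  rot[5] = L$nanny
  rot[6] = $nannyL
Sorted (with $ < everything):
  sorted[0] = $nannyL  (last char: 'L')
  sorted[1] = L$nanny  (last char: 'y')
  sorted[2] = annyL$n  (last char: 'n')
  sorted[3] = nannyL$  (last char: '$')
  sorted[4] = nnyL$na  (last char: 'a')
  sorted[5] = nyL$nan  (last char: 'n')
  sorted[6] = yL$nann  (last char: 'n')
Last column: Lyn$ann
Original string S is at sorted index 3

Answer: Lyn$ann
3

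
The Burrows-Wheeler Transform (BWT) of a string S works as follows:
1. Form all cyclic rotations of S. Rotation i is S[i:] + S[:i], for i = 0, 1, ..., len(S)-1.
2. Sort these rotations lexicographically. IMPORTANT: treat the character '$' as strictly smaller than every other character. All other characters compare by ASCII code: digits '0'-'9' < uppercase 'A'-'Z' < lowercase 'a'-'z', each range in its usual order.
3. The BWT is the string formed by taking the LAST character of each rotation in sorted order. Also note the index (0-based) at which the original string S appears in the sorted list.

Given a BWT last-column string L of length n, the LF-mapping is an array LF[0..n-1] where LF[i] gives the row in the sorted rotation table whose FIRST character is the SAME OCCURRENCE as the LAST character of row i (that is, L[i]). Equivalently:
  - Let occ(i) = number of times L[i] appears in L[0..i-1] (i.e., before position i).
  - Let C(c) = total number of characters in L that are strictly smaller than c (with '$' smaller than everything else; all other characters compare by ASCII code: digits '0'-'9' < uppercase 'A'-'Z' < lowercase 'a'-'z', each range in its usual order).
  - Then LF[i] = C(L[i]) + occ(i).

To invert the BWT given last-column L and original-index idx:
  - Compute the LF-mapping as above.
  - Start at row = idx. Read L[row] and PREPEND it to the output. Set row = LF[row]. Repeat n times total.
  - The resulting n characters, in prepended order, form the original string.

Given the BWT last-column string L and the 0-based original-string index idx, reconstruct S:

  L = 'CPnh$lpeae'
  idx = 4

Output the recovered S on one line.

Answer: elephanPC$

Derivation:
LF mapping: 1 2 8 6 0 7 9 4 3 5
Walk LF starting at row 4, prepending L[row]:
  step 1: row=4, L[4]='$', prepend. Next row=LF[4]=0
  step 2: row=0, L[0]='C', prepend. Next row=LF[0]=1
  step 3: row=1, L[1]='P', prepend. Next row=LF[1]=2
  step 4: row=2, L[2]='n', prepend. Next row=LF[2]=8
  step 5: row=8, L[8]='a', prepend. Next row=LF[8]=3
  step 6: row=3, L[3]='h', prepend. Next row=LF[3]=6
  step 7: row=6, L[6]='p', prepend. Next row=LF[6]=9
  step 8: row=9, L[9]='e', prepend. Next row=LF[9]=5
  step 9: row=5, L[5]='l', prepend. Next row=LF[5]=7
  step 10: row=7, L[7]='e', prepend. Next row=LF[7]=4
Reversed output: elephanPC$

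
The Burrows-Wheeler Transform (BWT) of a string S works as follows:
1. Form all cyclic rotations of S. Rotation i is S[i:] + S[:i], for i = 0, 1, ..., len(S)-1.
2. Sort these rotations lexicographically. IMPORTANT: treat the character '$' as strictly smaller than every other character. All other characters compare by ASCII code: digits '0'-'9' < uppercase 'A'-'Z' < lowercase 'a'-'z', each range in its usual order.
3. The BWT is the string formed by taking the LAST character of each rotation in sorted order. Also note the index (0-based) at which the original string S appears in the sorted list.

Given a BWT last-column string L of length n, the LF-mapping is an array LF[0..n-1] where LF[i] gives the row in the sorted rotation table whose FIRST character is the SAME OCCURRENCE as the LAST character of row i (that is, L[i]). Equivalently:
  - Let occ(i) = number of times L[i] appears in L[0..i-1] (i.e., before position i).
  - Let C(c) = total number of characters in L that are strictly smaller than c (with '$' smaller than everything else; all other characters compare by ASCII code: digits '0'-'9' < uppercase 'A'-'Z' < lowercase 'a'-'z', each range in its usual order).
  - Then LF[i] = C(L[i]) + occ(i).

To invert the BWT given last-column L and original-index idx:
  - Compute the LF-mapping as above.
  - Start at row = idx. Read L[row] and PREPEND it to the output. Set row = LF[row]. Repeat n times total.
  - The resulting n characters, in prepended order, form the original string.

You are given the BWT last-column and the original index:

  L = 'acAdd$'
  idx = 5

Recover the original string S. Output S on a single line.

Answer: ddcAa$

Derivation:
LF mapping: 2 3 1 4 5 0
Walk LF starting at row 5, prepending L[row]:
  step 1: row=5, L[5]='$', prepend. Next row=LF[5]=0
  step 2: row=0, L[0]='a', prepend. Next row=LF[0]=2
  step 3: row=2, L[2]='A', prepend. Next row=LF[2]=1
  step 4: row=1, L[1]='c', prepend. Next row=LF[1]=3
  step 5: row=3, L[3]='d', prepend. Next row=LF[3]=4
  step 6: row=4, L[4]='d', prepend. Next row=LF[4]=5
Reversed output: ddcAa$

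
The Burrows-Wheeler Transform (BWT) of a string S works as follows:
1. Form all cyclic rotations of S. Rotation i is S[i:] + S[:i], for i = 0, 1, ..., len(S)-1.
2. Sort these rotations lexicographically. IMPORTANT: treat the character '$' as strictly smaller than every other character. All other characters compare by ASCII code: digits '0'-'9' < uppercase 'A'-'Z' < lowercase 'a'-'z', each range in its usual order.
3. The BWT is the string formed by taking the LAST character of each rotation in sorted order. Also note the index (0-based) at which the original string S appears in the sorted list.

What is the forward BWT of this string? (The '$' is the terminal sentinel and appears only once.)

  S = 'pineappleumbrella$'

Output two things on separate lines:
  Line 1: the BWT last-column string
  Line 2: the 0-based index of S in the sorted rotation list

Answer: alemnrlplpeui$pabe
13

Derivation:
All 18 rotations (rotation i = S[i:]+S[:i]):
  rot[0] = pineappleumbrella$
  rot[1] = ineappleumbrella$p
  rot[2] = neappleumbrella$pi
  rot[3] = eappleumbrella$pin
  rot[4] = appleumbrella$pine
  rot[5] = ppleumbrella$pinea
  rot[6] = pleumbrella$pineap
  rot[7] = leumbrella$pineapp
  rot[8] = eumbrella$pineappl
  rot[9] = umbrella$pineapple
  rot[10] = mbrella$pineappleu
  rot[11] = brella$pineappleum
  rot[12] = rella$pineappleumb
  rot[13] = ella$pineappleumbr
  rot[14] = lla$pineappleumbre
  rot[15] = la$pineappleumbrel
  rot[16] = a$pineappleumbrell
  rot[17] = $pineappleumbrella
Sorted (with $ < everything):
  sorted[0] = $pineappleumbrella  (last char: 'a')
  sorted[1] = a$pineappleumbrell  (last char: 'l')
  sorted[2] = appleumbrella$pine  (last char: 'e')
  sorted[3] = brella$pineappleum  (last char: 'm')
  sorted[4] = eappleumbrella$pin  (last char: 'n')
  sorted[5] = ella$pineappleumbr  (last char: 'r')
  sorted[6] = eumbrella$pineappl  (last char: 'l')
  sorted[7] = ineappleumbrella$p  (last char: 'p')
  sorted[8] = la$pineappleumbrel  (last char: 'l')
  sorted[9] = leumbrella$pineapp  (last char: 'p')
  sorted[10] = lla$pineappleumbre  (last char: 'e')
  sorted[11] = mbrella$pineappleu  (last char: 'u')
  sorted[12] = neappleumbrella$pi  (last char: 'i')
  sorted[13] = pineappleumbrella$  (last char: '$')
  sorted[14] = pleumbrella$pineap  (last char: 'p')
  sorted[15] = ppleumbrella$pinea  (last char: 'a')
  sorted[16] = rella$pineappleumb  (last char: 'b')
  sorted[17] = umbrella$pineapple  (last char: 'e')
Last column: alemnrlplpeui$pabe
Original string S is at sorted index 13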